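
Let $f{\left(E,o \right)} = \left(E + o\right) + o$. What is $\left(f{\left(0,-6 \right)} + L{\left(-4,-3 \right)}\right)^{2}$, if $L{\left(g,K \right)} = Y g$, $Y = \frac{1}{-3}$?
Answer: $\frac{1024}{9} \approx 113.78$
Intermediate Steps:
$f{\left(E,o \right)} = E + 2 o$
$Y = - \frac{1}{3} \approx -0.33333$
$L{\left(g,K \right)} = - \frac{g}{3}$
$\left(f{\left(0,-6 \right)} + L{\left(-4,-3 \right)}\right)^{2} = \left(\left(0 + 2 \left(-6\right)\right) - - \frac{4}{3}\right)^{2} = \left(\left(0 - 12\right) + \frac{4}{3}\right)^{2} = \left(-12 + \frac{4}{3}\right)^{2} = \left(- \frac{32}{3}\right)^{2} = \frac{1024}{9}$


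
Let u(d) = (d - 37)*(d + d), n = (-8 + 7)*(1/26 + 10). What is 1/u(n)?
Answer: 338/319203 ≈ 0.0010589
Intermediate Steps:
n = -261/26 (n = -(1/26 + 10) = -1*261/26 = -261/26 ≈ -10.038)
u(d) = 2*d*(-37 + d) (u(d) = (-37 + d)*(2*d) = 2*d*(-37 + d))
1/u(n) = 1/(2*(-261/26)*(-37 - 261/26)) = 1/(2*(-261/26)*(-1223/26)) = 1/(319203/338) = 338/319203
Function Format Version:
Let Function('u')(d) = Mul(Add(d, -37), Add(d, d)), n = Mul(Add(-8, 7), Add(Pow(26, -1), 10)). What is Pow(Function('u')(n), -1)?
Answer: Rational(338, 319203) ≈ 0.0010589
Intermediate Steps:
n = Rational(-261, 26) (n = Mul(-1, Add(Rational(1, 26), 10)) = Mul(-1, Rational(261, 26)) = Rational(-261, 26) ≈ -10.038)
Function('u')(d) = Mul(2, d, Add(-37, d)) (Function('u')(d) = Mul(Add(-37, d), Mul(2, d)) = Mul(2, d, Add(-37, d)))
Pow(Function('u')(n), -1) = Pow(Mul(2, Rational(-261, 26), Add(-37, Rational(-261, 26))), -1) = Pow(Mul(2, Rational(-261, 26), Rational(-1223, 26)), -1) = Pow(Rational(319203, 338), -1) = Rational(338, 319203)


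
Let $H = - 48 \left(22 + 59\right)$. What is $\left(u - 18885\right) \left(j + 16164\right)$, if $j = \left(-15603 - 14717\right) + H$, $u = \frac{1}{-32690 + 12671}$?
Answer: $\frac{6821693275904}{20019} \approx 3.4076 \cdot 10^{8}$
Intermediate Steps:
$u = - \frac{1}{20019}$ ($u = \frac{1}{-20019} = - \frac{1}{20019} \approx -4.9953 \cdot 10^{-5}$)
$H = -3888$ ($H = \left(-48\right) 81 = -3888$)
$j = -34208$ ($j = \left(-15603 - 14717\right) - 3888 = -30320 - 3888 = -34208$)
$\left(u - 18885\right) \left(j + 16164\right) = \left(- \frac{1}{20019} - 18885\right) \left(-34208 + 16164\right) = \left(- \frac{378058816}{20019}\right) \left(-18044\right) = \frac{6821693275904}{20019}$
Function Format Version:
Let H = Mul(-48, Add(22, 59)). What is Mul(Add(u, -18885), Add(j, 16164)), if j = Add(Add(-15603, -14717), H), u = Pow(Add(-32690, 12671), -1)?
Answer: Rational(6821693275904, 20019) ≈ 3.4076e+8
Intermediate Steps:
u = Rational(-1, 20019) (u = Pow(-20019, -1) = Rational(-1, 20019) ≈ -4.9953e-5)
H = -3888 (H = Mul(-48, 81) = -3888)
j = -34208 (j = Add(Add(-15603, -14717), -3888) = Add(-30320, -3888) = -34208)
Mul(Add(u, -18885), Add(j, 16164)) = Mul(Add(Rational(-1, 20019), -18885), Add(-34208, 16164)) = Mul(Rational(-378058816, 20019), -18044) = Rational(6821693275904, 20019)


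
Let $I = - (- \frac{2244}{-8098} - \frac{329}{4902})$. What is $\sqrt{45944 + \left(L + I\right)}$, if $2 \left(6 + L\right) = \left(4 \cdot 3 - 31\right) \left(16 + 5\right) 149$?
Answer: $\frac{2 \sqrt{399177954725740131}}{9924099} \approx 127.33$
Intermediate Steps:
$L = - \frac{59463}{2}$ ($L = -6 + \frac{\left(4 \cdot 3 - 31\right) \left(16 + 5\right) 149}{2} = -6 + \frac{\left(12 - 31\right) 21 \cdot 149}{2} = -6 + \frac{\left(-19\right) 21 \cdot 149}{2} = -6 + \frac{\left(-399\right) 149}{2} = -6 + \frac{1}{2} \left(-59451\right) = -6 - \frac{59451}{2} = - \frac{59463}{2} \approx -29732.0$)
$I = - \frac{4167923}{19848198}$ ($I = - (\left(-2244\right) \left(- \frac{1}{8098}\right) - \frac{329}{4902}) = - (\frac{1122}{4049} - \frac{329}{4902}) = \left(-1\right) \frac{4167923}{19848198} = - \frac{4167923}{19848198} \approx -0.20999$)
$\sqrt{45944 + \left(L + I\right)} = \sqrt{45944 - \frac{295060433380}{9924099}} = \sqrt{\frac{160892371076}{9924099}} = \frac{2 \sqrt{399177954725740131}}{9924099}$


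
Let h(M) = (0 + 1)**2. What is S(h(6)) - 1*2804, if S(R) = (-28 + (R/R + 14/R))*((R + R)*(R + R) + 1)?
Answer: -2869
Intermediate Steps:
h(M) = 1 (h(M) = 1**2 = 1)
S(R) = (1 + 4*R**2)*(-27 + 14/R) (S(R) = (-28 + (1 + 14/R))*((2*R)*(2*R) + 1) = (-27 + 14/R)*(4*R**2 + 1) = (-27 + 14/R)*(1 + 4*R**2) = (1 + 4*R**2)*(-27 + 14/R))
S(h(6)) - 1*2804 = (-27 - 108*1**2 + 14/1 + 56*1) - 1*2804 = (-27 - 108*1 + 14*1 + 56) - 2804 = (-27 - 108 + 14 + 56) - 2804 = -65 - 2804 = -2869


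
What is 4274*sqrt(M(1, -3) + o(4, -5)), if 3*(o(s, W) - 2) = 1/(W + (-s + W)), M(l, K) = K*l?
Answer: 2137*I*sqrt(1806)/21 ≈ 4324.6*I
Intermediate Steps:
o(s, W) = 2 + 1/(3*(-s + 2*W)) (o(s, W) = 2 + 1/(3*(W + (-s + W))) = 2 + 1/(3*(W + (W - s))) = 2 + 1/(3*(-s + 2*W)))
4274*sqrt(M(1, -3) + o(4, -5)) = 4274*sqrt(-3*1 + (1 - 6*4 + 12*(-5))/(3*(-1*4 + 2*(-5)))) = 4274*sqrt(-3 + (1 - 24 - 60)/(3*(-4 - 10))) = 4274*sqrt(-3 + (1/3)*(-83)/(-14)) = 4274*sqrt(-3 + (1/3)*(-1/14)*(-83)) = 4274*sqrt(-3 + 83/42) = 4274*sqrt(-43/42) = 4274*(I*sqrt(1806)/42) = 2137*I*sqrt(1806)/21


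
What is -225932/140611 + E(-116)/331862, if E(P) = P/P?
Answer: -74978104773/46663447682 ≈ -1.6068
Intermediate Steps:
E(P) = 1
-225932/140611 + E(-116)/331862 = -225932/140611 + 1/331862 = -74978104773/46663447682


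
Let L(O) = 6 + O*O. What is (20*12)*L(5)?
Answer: 7440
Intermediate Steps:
L(O) = 6 + O²
(20*12)*L(5) = (20*12)*(6 + 5²) = 240*(6 + 25) = 240*31 = 7440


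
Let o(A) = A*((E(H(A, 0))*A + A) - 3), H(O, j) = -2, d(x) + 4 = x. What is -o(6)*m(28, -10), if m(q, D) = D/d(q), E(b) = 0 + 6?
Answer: 195/2 ≈ 97.500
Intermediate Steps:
d(x) = -4 + x
E(b) = 6
o(A) = A*(-3 + 7*A) (o(A) = A*((6*A + A) - 3) = A*(7*A - 3) = A*(-3 + 7*A))
m(q, D) = D/(-4 + q)
-o(6)*m(28, -10) = -6*(-3 + 7*6)*(-10/(-4 + 28)) = -6*(-3 + 42)*(-10/24) = -6*39*(-10*1/24) = -234*(-5)/12 = -1*(-195/2) = 195/2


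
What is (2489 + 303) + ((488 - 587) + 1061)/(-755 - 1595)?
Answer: 3280119/1175 ≈ 2791.6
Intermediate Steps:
(2489 + 303) + ((488 - 587) + 1061)/(-755 - 1595) = 2792 + (-99 + 1061)/(-2350) = 2792 + 962*(-1/2350) = 2792 - 481/1175 = 3280119/1175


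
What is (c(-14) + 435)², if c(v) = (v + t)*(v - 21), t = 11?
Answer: 291600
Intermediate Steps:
c(v) = (-21 + v)*(11 + v) (c(v) = (v + 11)*(v - 21) = (11 + v)*(-21 + v) = (-21 + v)*(11 + v))
(c(-14) + 435)² = ((-231 + (-14)² - 10*(-14)) + 435)² = ((-231 + 196 + 140) + 435)² = (105 + 435)² = 540² = 291600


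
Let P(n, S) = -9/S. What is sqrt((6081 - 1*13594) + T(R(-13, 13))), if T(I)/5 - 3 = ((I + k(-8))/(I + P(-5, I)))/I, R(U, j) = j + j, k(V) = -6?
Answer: 3*I*sqrt(370634558)/667 ≈ 86.59*I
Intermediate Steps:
R(U, j) = 2*j
T(I) = 15 + 5*(-6 + I)/(I*(I - 9/I)) (T(I) = 15 + 5*(((I - 6)/(I - 9/I))/I) = 15 + 5*(((-6 + I)/(I - 9/I))/I) = 15 + 5*((-6 + I)/(I*(I - 9/I))) = 15 + 5*(-6 + I)/(I*(I - 9/I)))
sqrt((6081 - 1*13594) + T(R(-13, 13))) = sqrt((6081 - 1*13594) + 5*(-33 + 2*13 + 3*(2*13)**2)/(-9 + (2*13)**2)) = sqrt((6081 - 13594) + 5*(-33 + 26 + 3*26**2)/(-9 + 26**2)) = sqrt(-7513 + 5*(-33 + 26 + 3*676)/(-9 + 676)) = sqrt(-7513 + 5*(-33 + 26 + 2028)/667) = sqrt(-7513 + 5*(1/667)*2021) = sqrt(-7513 + 10105/667) = sqrt(-5001066/667) = 3*I*sqrt(370634558)/667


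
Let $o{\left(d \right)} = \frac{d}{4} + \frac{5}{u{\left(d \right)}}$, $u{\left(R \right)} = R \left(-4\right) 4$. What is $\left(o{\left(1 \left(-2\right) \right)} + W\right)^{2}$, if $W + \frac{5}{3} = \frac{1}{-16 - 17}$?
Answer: $\frac{4644025}{1115136} \approx 4.1645$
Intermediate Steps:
$W = - \frac{56}{33}$ ($W = - \frac{5}{3} + \frac{1}{-16 - 17} = - \frac{5}{3} + \frac{1}{-33} = - \frac{5}{3} - \frac{1}{33} = - \frac{56}{33} \approx -1.697$)
$u{\left(R \right)} = - 16 R$ ($u{\left(R \right)} = - 4 R 4 = - 16 R$)
$o{\left(d \right)} = - \frac{5}{16 d} + \frac{d}{4}$ ($o{\left(d \right)} = \frac{d}{4} + \frac{5}{\left(-16\right) d} = d \frac{1}{4} + 5 \left(- \frac{1}{16 d}\right) = \frac{d}{4} - \frac{5}{16 d} = - \frac{5}{16 d} + \frac{d}{4}$)
$\left(o{\left(1 \left(-2\right) \right)} + W\right)^{2} = \left(\left(- \frac{5}{16 \cdot 1 \left(-2\right)} + \frac{1 \left(-2\right)}{4}\right) - \frac{56}{33}\right)^{2} = \left(\left(- \frac{5}{16 \left(-2\right)} + \frac{1}{4} \left(-2\right)\right) - \frac{56}{33}\right)^{2} = \left(\left(\left(- \frac{5}{16}\right) \left(- \frac{1}{2}\right) - \frac{1}{2}\right) - \frac{56}{33}\right)^{2} = \left(\left(\frac{5}{32} - \frac{1}{2}\right) - \frac{56}{33}\right)^{2} = \left(- \frac{11}{32} - \frac{56}{33}\right)^{2} = \left(- \frac{2155}{1056}\right)^{2} = \frac{4644025}{1115136}$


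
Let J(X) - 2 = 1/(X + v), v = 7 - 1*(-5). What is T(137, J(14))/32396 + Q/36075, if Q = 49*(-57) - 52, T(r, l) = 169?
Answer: -1324153/17979780 ≈ -0.073647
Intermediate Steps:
v = 12 (v = 7 + 5 = 12)
J(X) = 2 + 1/(12 + X) (J(X) = 2 + 1/(X + 12) = 2 + 1/(12 + X))
Q = -2845 (Q = -2793 - 52 = -2845)
T(137, J(14))/32396 + Q/36075 = 169/32396 - 2845/36075 = 169*(1/32396) - 2845*1/36075 = 13/2492 - 569/7215 = -1324153/17979780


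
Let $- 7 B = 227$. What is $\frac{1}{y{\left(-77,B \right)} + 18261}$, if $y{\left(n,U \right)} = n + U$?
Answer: $\frac{7}{127061} \approx 5.5092 \cdot 10^{-5}$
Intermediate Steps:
$B = - \frac{227}{7}$ ($B = \left(- \frac{1}{7}\right) 227 = - \frac{227}{7} \approx -32.429$)
$y{\left(n,U \right)} = U + n$
$\frac{1}{y{\left(-77,B \right)} + 18261} = \frac{1}{\left(- \frac{227}{7} - 77\right) + 18261} = \frac{1}{- \frac{766}{7} + 18261} = \frac{1}{\frac{127061}{7}} = \frac{7}{127061}$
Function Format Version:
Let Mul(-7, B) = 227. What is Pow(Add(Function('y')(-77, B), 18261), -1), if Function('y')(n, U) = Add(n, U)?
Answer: Rational(7, 127061) ≈ 5.5092e-5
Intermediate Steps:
B = Rational(-227, 7) (B = Mul(Rational(-1, 7), 227) = Rational(-227, 7) ≈ -32.429)
Function('y')(n, U) = Add(U, n)
Pow(Add(Function('y')(-77, B), 18261), -1) = Pow(Add(Add(Rational(-227, 7), -77), 18261), -1) = Pow(Add(Rational(-766, 7), 18261), -1) = Pow(Rational(127061, 7), -1) = Rational(7, 127061)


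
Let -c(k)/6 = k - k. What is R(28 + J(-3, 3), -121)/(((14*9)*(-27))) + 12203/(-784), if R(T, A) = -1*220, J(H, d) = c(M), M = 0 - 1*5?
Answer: -2953009/190512 ≈ -15.500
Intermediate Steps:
M = -5 (M = 0 - 5 = -5)
c(k) = 0 (c(k) = -6*(k - k) = -6*0 = 0)
J(H, d) = 0
R(T, A) = -220
R(28 + J(-3, 3), -121)/(((14*9)*(-27))) + 12203/(-784) = -220/((14*9)*(-27)) + 12203/(-784) = -220/(126*(-27)) + 12203*(-1/784) = -220/(-3402) - 12203/784 = -220*(-1/3402) - 12203/784 = 110/1701 - 12203/784 = -2953009/190512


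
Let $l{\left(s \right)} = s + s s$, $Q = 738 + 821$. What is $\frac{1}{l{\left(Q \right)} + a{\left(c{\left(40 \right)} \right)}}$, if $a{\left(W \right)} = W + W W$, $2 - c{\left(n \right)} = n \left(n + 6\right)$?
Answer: $\frac{1}{5808446} \approx 1.7216 \cdot 10^{-7}$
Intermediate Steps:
$Q = 1559$
$c{\left(n \right)} = 2 - n \left(6 + n\right)$ ($c{\left(n \right)} = 2 - n \left(n + 6\right) = 2 - n \left(6 + n\right)$)
$l{\left(s \right)} = s + s^{2}$
$a{\left(W \right)} = W + W^{2}$
$\frac{1}{l{\left(Q \right)} + a{\left(c{\left(40 \right)} \right)}} = \frac{1}{1559 \left(1 + 1559\right) + \left(2 - 40^{2} - 240\right) \left(1 - 1838\right)} = \frac{1}{1559 \cdot 1560 + \left(2 - 1600 - 240\right) \left(1 - 1838\right)} = \frac{1}{2432040 + \left(2 - 1600 - 240\right) \left(1 - 1838\right)} = \frac{1}{2432040 - 1838 \left(1 - 1838\right)} = \frac{1}{2432040 - -3376406} = \frac{1}{2432040 + 3376406} = \frac{1}{5808446}$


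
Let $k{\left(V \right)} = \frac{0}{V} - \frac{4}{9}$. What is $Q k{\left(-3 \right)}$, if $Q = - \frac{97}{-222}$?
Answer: $- \frac{194}{999} \approx -0.19419$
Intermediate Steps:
$Q = \frac{97}{222}$ ($Q = \left(-97\right) \left(- \frac{1}{222}\right) = \frac{97}{222} \approx 0.43694$)
$k{\left(V \right)} = - \frac{4}{9}$ ($k{\left(V \right)} = 0 - \frac{4}{9} = - \frac{4}{9}$)
$Q k{\left(-3 \right)} = \frac{97}{222} \left(- \frac{4}{9}\right) = - \frac{194}{999}$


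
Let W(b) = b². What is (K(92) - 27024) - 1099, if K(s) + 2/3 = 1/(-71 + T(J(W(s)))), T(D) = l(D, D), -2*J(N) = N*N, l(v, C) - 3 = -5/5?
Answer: -1940534/69 ≈ -28124.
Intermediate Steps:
l(v, C) = 2 (l(v, C) = 3 - 5/5 = 3 - 5*⅕ = 3 - 1 = 2)
J(N) = -N²/2 (J(N) = -N*N/2 = -N²/2)
T(D) = 2
K(s) = -47/69 (K(s) = -⅔ + 1/(-71 + 2) = -⅔ + 1/(-69) = -⅔ - 1/69 = -47/69)
(K(92) - 27024) - 1099 = (-47/69 - 27024) - 1099 = -1864703/69 - 1099 = -1940534/69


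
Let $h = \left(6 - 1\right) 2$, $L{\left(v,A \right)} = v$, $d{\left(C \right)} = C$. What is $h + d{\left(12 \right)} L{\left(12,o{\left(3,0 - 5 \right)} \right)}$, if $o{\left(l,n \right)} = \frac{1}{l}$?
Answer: $154$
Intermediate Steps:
$h = 10$ ($h = 5 \cdot 2 = 10$)
$h + d{\left(12 \right)} L{\left(12,o{\left(3,0 - 5 \right)} \right)} = 10 + 12 \cdot 12 = 10 + 144 = 154$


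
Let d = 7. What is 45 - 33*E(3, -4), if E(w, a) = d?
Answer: -186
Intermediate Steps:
E(w, a) = 7
45 - 33*E(3, -4) = 45 - 33*7 = 45 - 231 = -186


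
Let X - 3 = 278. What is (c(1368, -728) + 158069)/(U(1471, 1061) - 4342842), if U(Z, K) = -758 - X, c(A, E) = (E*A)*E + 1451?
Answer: -725177632/4343881 ≈ -166.94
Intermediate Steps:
X = 281 (X = 3 + 278 = 281)
c(A, E) = 1451 + A*E² (c(A, E) = (A*E)*E + 1451 = A*E² + 1451 = 1451 + A*E²)
U(Z, K) = -1039 (U(Z, K) = -758 - 1*281 = -758 - 281 = -1039)
(c(1368, -728) + 158069)/(U(1471, 1061) - 4342842) = ((1451 + 1368*(-728)²) + 158069)/(-1039 - 4342842) = ((1451 + 1368*529984) + 158069)/(-4343881) = ((1451 + 725018112) + 158069)*(-1/4343881) = (725019563 + 158069)*(-1/4343881) = 725177632*(-1/4343881) = -725177632/4343881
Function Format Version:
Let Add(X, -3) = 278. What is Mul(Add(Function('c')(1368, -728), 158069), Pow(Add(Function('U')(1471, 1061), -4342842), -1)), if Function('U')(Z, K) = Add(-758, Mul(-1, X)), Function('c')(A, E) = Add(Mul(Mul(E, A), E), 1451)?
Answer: Rational(-725177632, 4343881) ≈ -166.94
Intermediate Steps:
X = 281 (X = Add(3, 278) = 281)
Function('c')(A, E) = Add(1451, Mul(A, Pow(E, 2))) (Function('c')(A, E) = Add(Mul(Mul(A, E), E), 1451) = Add(Mul(A, Pow(E, 2)), 1451) = Add(1451, Mul(A, Pow(E, 2))))
Function('U')(Z, K) = -1039 (Function('U')(Z, K) = Add(-758, Mul(-1, 281)) = Add(-758, -281) = -1039)
Mul(Add(Function('c')(1368, -728), 158069), Pow(Add(Function('U')(1471, 1061), -4342842), -1)) = Mul(Add(Add(1451, Mul(1368, Pow(-728, 2))), 158069), Pow(Add(-1039, -4342842), -1)) = Mul(Add(Add(1451, Mul(1368, 529984)), 158069), Pow(-4343881, -1)) = Mul(Add(Add(1451, 725018112), 158069), Rational(-1, 4343881)) = Mul(Add(725019563, 158069), Rational(-1, 4343881)) = Mul(725177632, Rational(-1, 4343881)) = Rational(-725177632, 4343881)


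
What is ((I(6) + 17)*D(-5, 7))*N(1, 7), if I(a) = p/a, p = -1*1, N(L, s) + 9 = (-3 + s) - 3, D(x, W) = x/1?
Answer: 2020/3 ≈ 673.33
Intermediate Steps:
D(x, W) = x (D(x, W) = x*1 = x)
N(L, s) = -15 + s (N(L, s) = -9 + ((-3 + s) - 3) = -9 + (-6 + s) = -15 + s)
p = -1
I(a) = -1/a
((I(6) + 17)*D(-5, 7))*N(1, 7) = ((-1/6 + 17)*(-5))*(-15 + 7) = ((-1*⅙ + 17)*(-5))*(-8) = ((-⅙ + 17)*(-5))*(-8) = ((101/6)*(-5))*(-8) = -505/6*(-8) = 2020/3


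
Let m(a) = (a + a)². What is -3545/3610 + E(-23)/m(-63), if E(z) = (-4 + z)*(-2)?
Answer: -51931/53067 ≈ -0.97859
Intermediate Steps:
E(z) = 8 - 2*z
m(a) = 4*a² (m(a) = (2*a)² = 4*a²)
-3545/3610 + E(-23)/m(-63) = -3545/3610 + (8 - 2*(-23))/((4*(-63)²)) = -3545*1/3610 + (8 + 46)/((4*3969)) = -709/722 + 54/15876 = -709/722 + 54*(1/15876) = -709/722 + 1/294 = -51931/53067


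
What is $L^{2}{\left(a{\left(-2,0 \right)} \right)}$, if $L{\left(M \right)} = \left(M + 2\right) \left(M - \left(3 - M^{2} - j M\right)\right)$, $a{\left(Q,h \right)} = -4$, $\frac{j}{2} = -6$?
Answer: $12996$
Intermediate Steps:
$j = -12$ ($j = 2 \left(-6\right) = -12$)
$L{\left(M \right)} = \left(2 + M\right) \left(-3 + M^{2} - 11 M\right)$ ($L{\left(M \right)} = \left(M + 2\right) \left(M - \left(3 - M^{2} + 12 M\right)\right) = \left(2 + M\right) \left(M - \left(3 - M^{2} + 12 M\right)\right) = \left(2 + M\right) \left(-3 + M^{2} - 11 M\right)$)
$L^{2}{\left(a{\left(-2,0 \right)} \right)} = \left(-6 + \left(-4\right)^{3} - -100 - 9 \left(-4\right)^{2}\right)^{2} = \left(-6 - 64 + 100 - 144\right)^{2} = \left(-114\right)^{2} = 12996$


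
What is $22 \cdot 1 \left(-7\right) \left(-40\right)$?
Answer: $6160$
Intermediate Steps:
$22 \cdot 1 \left(-7\right) \left(-40\right) = 22 \left(-7\right) \left(-40\right) = \left(-154\right) \left(-40\right) = 6160$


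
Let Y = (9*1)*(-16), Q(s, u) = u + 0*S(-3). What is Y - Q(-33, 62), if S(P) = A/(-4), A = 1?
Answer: -206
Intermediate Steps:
S(P) = -1/4 (S(P) = 1/(-4) = 1*(-1/4) = -1/4)
Q(s, u) = u (Q(s, u) = u + 0*(-1/4) = u + 0 = u)
Y = -144 (Y = 9*(-16) = -144)
Y - Q(-33, 62) = -144 - 1*62 = -144 - 62 = -206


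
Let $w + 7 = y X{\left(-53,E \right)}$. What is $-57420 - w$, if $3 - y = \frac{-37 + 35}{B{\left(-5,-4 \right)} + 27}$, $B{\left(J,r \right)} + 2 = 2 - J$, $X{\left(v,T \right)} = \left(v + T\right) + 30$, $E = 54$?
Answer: $- \frac{920127}{16} \approx -57508.0$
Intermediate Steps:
$X{\left(v,T \right)} = 30 + T + v$ ($X{\left(v,T \right)} = \left(T + v\right) + 30 = 30 + T + v$)
$B{\left(J,r \right)} = - J$ ($B{\left(J,r \right)} = -2 - \left(-2 + J\right) = - J$)
$y = \frac{49}{16}$ ($y = 3 - \frac{-37 + 35}{\left(-1\right) \left(-5\right) + 27} = 3 - - \frac{2}{5 + 27} = 3 - - \frac{2}{32} = 3 - \left(-2\right) \frac{1}{32} = 3 - - \frac{1}{16} = 3 + \frac{1}{16} = \frac{49}{16} \approx 3.0625$)
$w = \frac{1407}{16}$ ($w = -7 + \frac{49 \left(30 + 54 - 53\right)}{16} = -7 + \frac{49}{16} \cdot 31 = -7 + \frac{1519}{16} = \frac{1407}{16} \approx 87.938$)
$-57420 - w = -57420 - \frac{1407}{16} = - \frac{920127}{16}$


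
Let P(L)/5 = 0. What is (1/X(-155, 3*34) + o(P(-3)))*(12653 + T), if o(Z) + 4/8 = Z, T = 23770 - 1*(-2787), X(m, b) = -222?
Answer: -731920/37 ≈ -19782.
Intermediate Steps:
P(L) = 0 (P(L) = 5*0 = 0)
T = 26557 (T = 23770 + 2787 = 26557)
o(Z) = -1/2 + Z
(1/X(-155, 3*34) + o(P(-3)))*(12653 + T) = (1/(-222) + (-1/2 + 0))*(12653 + 26557) = (-1/222 - 1/2)*39210 = -56/111*39210 = -731920/37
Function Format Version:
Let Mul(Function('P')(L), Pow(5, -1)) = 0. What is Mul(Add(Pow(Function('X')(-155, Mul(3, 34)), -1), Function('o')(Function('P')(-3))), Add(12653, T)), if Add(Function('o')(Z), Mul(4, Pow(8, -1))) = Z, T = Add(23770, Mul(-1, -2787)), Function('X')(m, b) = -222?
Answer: Rational(-731920, 37) ≈ -19782.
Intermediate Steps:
Function('P')(L) = 0 (Function('P')(L) = Mul(5, 0) = 0)
T = 26557 (T = Add(23770, 2787) = 26557)
Function('o')(Z) = Add(Rational(-1, 2), Z)
Mul(Add(Pow(Function('X')(-155, Mul(3, 34)), -1), Function('o')(Function('P')(-3))), Add(12653, T)) = Mul(Add(Pow(-222, -1), Add(Rational(-1, 2), 0)), Add(12653, 26557)) = Mul(Add(Rational(-1, 222), Rational(-1, 2)), 39210) = Mul(Rational(-56, 111), 39210) = Rational(-731920, 37)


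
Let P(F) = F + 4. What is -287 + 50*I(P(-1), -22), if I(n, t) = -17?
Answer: -1137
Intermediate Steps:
P(F) = 4 + F
-287 + 50*I(P(-1), -22) = -287 + 50*(-17) = -287 - 850 = -1137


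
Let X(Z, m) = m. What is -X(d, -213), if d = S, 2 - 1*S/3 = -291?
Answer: 213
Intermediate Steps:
S = 879 (S = 6 - 3*(-291) = 6 + 873 = 879)
d = 879
-X(d, -213) = -1*(-213) = 213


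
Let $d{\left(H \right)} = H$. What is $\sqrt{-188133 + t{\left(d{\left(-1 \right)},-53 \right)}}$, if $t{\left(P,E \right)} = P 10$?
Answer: $i \sqrt{188143} \approx 433.75 i$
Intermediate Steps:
$t{\left(P,E \right)} = 10 P$
$\sqrt{-188133 + t{\left(d{\left(-1 \right)},-53 \right)}} = \sqrt{-188133 + 10 \left(-1\right)} = \sqrt{-188133 - 10} = \sqrt{-188143} = i \sqrt{188143}$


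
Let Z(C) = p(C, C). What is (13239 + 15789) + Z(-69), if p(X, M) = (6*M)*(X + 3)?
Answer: 56352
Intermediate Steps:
p(X, M) = 6*M*(3 + X) (p(X, M) = (6*M)*(3 + X) = 6*M*(3 + X))
Z(C) = 6*C*(3 + C)
(13239 + 15789) + Z(-69) = (13239 + 15789) + 6*(-69)*(3 - 69) = 29028 + 6*(-69)*(-66) = 29028 + 27324 = 56352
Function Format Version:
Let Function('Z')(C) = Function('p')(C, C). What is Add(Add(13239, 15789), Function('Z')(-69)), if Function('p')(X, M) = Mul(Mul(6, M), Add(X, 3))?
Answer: 56352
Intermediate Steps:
Function('p')(X, M) = Mul(6, M, Add(3, X)) (Function('p')(X, M) = Mul(Mul(6, M), Add(3, X)) = Mul(6, M, Add(3, X)))
Function('Z')(C) = Mul(6, C, Add(3, C))
Add(Add(13239, 15789), Function('Z')(-69)) = Add(Add(13239, 15789), Mul(6, -69, Add(3, -69))) = Add(29028, Mul(6, -69, -66)) = Add(29028, 27324) = 56352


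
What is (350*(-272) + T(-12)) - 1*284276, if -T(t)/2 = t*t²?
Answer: -376020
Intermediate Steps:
T(t) = -2*t³ (T(t) = -2*t*t² = -2*t³)
(350*(-272) + T(-12)) - 1*284276 = (350*(-272) - 2*(-12)³) - 1*284276 = (-95200 - 2*(-1728)) - 284276 = (-95200 + 3456) - 284276 = -91744 - 284276 = -376020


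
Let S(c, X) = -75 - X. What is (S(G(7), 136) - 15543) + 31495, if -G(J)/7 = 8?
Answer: 15741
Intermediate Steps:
G(J) = -56 (G(J) = -7*8 = -56)
(S(G(7), 136) - 15543) + 31495 = ((-75 - 1*136) - 15543) + 31495 = ((-75 - 136) - 15543) + 31495 = (-211 - 15543) + 31495 = -15754 + 31495 = 15741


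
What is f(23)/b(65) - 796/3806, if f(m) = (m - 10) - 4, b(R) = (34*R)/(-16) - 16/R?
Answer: -37543334/136926559 ≈ -0.27419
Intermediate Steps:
b(R) = -16/R - 17*R/8 (b(R) = (34*R)*(-1/16) - 16/R = -17*R/8 - 16/R = -16/R - 17*R/8)
f(m) = -14 + m (f(m) = (-10 + m) - 4 = -14 + m)
f(23)/b(65) - 796/3806 = (-14 + 23)/(-16/65 - 17/8*65) - 796/3806 = 9/(-16*1/65 - 1105/8) - 796*1/3806 = 9/(-16/65 - 1105/8) - 398/1903 = 9/(-71953/520) - 398/1903 = 9*(-520/71953) - 398/1903 = -4680/71953 - 398/1903 = -37543334/136926559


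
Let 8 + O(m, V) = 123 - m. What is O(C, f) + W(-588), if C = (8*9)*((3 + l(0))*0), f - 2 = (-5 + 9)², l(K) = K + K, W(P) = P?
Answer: -473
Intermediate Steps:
l(K) = 2*K
f = 18 (f = 2 + (-5 + 9)² = 2 + 4² = 2 + 16 = 18)
C = 0 (C = (8*9)*((3 + 2*0)*0) = 72*((3 + 0)*0) = 72*(3*0) = 72*0 = 0)
O(m, V) = 115 - m (O(m, V) = -8 + (123 - m) = 115 - m)
O(C, f) + W(-588) = (115 - 1*0) - 588 = (115 + 0) - 588 = 115 - 588 = -473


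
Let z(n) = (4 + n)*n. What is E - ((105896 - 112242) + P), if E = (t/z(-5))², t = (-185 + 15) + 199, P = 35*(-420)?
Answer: 526991/25 ≈ 21080.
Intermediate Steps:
P = -14700
z(n) = n*(4 + n)
t = 29 (t = -170 + 199 = 29)
E = 841/25 (E = (29/((-5*(4 - 5))))² = (29/((-5*(-1))))² = (29/5)² = 841/25 ≈ 33.640)
E - ((105896 - 112242) + P) = 841/25 - ((105896 - 112242) - 14700) = 841/25 - (-6346 - 14700) = 841/25 - 1*(-21046) = 841/25 + 21046 = 526991/25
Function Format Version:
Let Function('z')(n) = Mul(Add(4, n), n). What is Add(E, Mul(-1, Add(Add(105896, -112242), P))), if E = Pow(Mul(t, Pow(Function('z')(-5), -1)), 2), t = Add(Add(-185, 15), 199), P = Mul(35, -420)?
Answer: Rational(526991, 25) ≈ 21080.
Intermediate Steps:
P = -14700
Function('z')(n) = Mul(n, Add(4, n))
t = 29 (t = Add(-170, 199) = 29)
E = Rational(841, 25) (E = Pow(Mul(29, Pow(Mul(-5, Add(4, -5)), -1)), 2) = Pow(Mul(29, Pow(Mul(-5, -1), -1)), 2) = Pow(Mul(29, Pow(5, -1)), 2) = Pow(Mul(29, Rational(1, 5)), 2) = Pow(Rational(29, 5), 2) = Rational(841, 25) ≈ 33.640)
Add(E, Mul(-1, Add(Add(105896, -112242), P))) = Add(Rational(841, 25), Mul(-1, Add(Add(105896, -112242), -14700))) = Add(Rational(841, 25), Mul(-1, Add(-6346, -14700))) = Add(Rational(841, 25), Mul(-1, -21046)) = Add(Rational(841, 25), 21046) = Rational(526991, 25)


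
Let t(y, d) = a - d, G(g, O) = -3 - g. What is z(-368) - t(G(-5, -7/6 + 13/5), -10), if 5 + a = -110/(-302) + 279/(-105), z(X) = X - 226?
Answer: -3153597/5285 ≈ -596.71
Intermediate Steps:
z(X) = -226 + X
a = -38543/5285 (a = -5 + (-110/(-302) + 279/(-105)) = -5 + (-110*(-1/302) + 279*(-1/105)) = -5 + (55/151 - 93/35) = -5 - 12118/5285 = -38543/5285 ≈ -7.2929)
t(y, d) = -38543/5285 - d
z(-368) - t(G(-5, -7/6 + 13/5), -10) = (-226 - 368) - (-38543/5285 - 1*(-10)) = -594 - (-38543/5285 + 10) = -594 - 1*14307/5285 = -594 - 14307/5285 = -3153597/5285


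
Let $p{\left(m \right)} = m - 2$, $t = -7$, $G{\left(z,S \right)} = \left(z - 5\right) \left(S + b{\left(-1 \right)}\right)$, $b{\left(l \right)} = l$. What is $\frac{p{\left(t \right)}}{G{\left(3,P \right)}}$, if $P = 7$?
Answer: $\frac{3}{4} \approx 0.75$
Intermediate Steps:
$G{\left(z,S \right)} = \left(-1 + S\right) \left(-5 + z\right)$ ($G{\left(z,S \right)} = \left(z - 5\right) \left(S - 1\right) = \left(-5 + z\right) \left(-1 + S\right) = \left(-1 + S\right) \left(-5 + z\right)$)
$p{\left(m \right)} = -2 + m$
$\frac{p{\left(t \right)}}{G{\left(3,P \right)}} = \frac{-2 - 7}{5 - 3 - 35 + 7 \cdot 3} = - \frac{9}{5 - 3 - 35 + 21} = - \frac{9}{-12} = \left(-9\right) \left(- \frac{1}{12}\right) = \frac{3}{4}$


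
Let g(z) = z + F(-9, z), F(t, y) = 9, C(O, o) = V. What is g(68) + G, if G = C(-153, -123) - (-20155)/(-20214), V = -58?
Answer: 363911/20214 ≈ 18.003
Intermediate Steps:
C(O, o) = -58
g(z) = 9 + z (g(z) = z + 9 = 9 + z)
G = -1192567/20214 (G = -58 - (-20155)/(-20214) = -58 - (-20155)*(-1)/20214 = -58 - 1*20155/20214 = -58 - 20155/20214 = -1192567/20214 ≈ -58.997)
g(68) + G = (9 + 68) - 1192567/20214 = 77 - 1192567/20214 = 363911/20214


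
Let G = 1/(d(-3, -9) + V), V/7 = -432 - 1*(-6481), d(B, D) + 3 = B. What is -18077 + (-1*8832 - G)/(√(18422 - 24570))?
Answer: -18077 + 373920385*I*√1537/130143938 ≈ -18077.0 + 112.64*I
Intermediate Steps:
d(B, D) = -3 + B
V = 42343 (V = 7*(-432 - 1*(-6481)) = 7*(-432 + 6481) = 7*6049 = 42343)
G = 1/42337 (G = 1/((-3 - 3) + 42343) = 1/(-6 + 42343) = 1/42337 ≈ 2.3620e-5)
-18077 + (-1*8832 - G)/(√(18422 - 24570)) = -18077 + (-1*8832 - 1*1/42337)/(√(18422 - 24570)) = -18077 + (-8832 - 1/42337)/(√(-6148)) = -18077 - 373920385*(-I*√1537/3074)/42337 = -18077 - (-373920385)*I*√1537/130143938 = -18077 + 373920385*I*√1537/130143938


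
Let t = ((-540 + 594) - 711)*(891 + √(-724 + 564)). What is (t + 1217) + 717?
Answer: -583453 - 2628*I*√10 ≈ -5.8345e+5 - 8310.5*I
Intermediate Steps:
t = -585387 - 2628*I*√10 (t = (54 - 711)*(891 + √(-160)) = -657*(891 + 4*I*√10) = -585387 - 2628*I*√10 ≈ -5.8539e+5 - 8310.5*I)
(t + 1217) + 717 = ((-585387 - 2628*I*√10) + 1217) + 717 = (-584170 - 2628*I*√10) + 717 = -583453 - 2628*I*√10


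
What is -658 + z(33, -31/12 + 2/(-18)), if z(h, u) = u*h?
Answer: -8963/12 ≈ -746.92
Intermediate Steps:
z(h, u) = h*u
-658 + z(33, -31/12 + 2/(-18)) = -658 + 33*(-31/12 + 2/(-18)) = -658 + 33*(-31*1/12 + 2*(-1/18)) = -658 + 33*(-31/12 - ⅑) = -658 + 33*(-97/36) = -658 - 1067/12 = -8963/12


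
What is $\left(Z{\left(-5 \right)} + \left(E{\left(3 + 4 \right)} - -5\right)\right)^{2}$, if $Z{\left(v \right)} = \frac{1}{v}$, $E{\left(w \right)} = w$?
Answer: $\frac{3481}{25} \approx 139.24$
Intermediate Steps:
$\left(Z{\left(-5 \right)} + \left(E{\left(3 + 4 \right)} - -5\right)\right)^{2} = \left(\frac{1}{-5} + \left(\left(3 + 4\right) - -5\right)\right)^{2} = \left(- \frac{1}{5} + \left(7 + 5\right)\right)^{2} = \left(- \frac{1}{5} + 12\right)^{2} = \left(\frac{59}{5}\right)^{2} = \frac{3481}{25}$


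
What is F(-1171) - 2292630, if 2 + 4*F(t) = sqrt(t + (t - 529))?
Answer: -4585261/2 + 3*I*sqrt(319)/4 ≈ -2.2926e+6 + 13.395*I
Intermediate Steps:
F(t) = -1/2 + sqrt(-529 + 2*t)/4 (F(t) = -1/2 + sqrt(t + (t - 529))/4 = -1/2 + sqrt(t + (-529 + t))/4 = -1/2 + sqrt(-529 + 2*t)/4)
F(-1171) - 2292630 = (-1/2 + sqrt(-529 + 2*(-1171))/4) - 2292630 = (-1/2 + sqrt(-529 - 2342)/4) - 2292630 = (-1/2 + sqrt(-2871)/4) - 2292630 = (-1/2 + (3*I*sqrt(319))/4) - 2292630 = (-1/2 + 3*I*sqrt(319)/4) - 2292630 = -4585261/2 + 3*I*sqrt(319)/4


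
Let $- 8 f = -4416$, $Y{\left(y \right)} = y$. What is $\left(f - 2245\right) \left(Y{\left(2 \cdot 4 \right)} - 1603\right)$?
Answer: $2700335$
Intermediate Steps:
$f = 552$ ($f = \left(- \frac{1}{8}\right) \left(-4416\right) = 552$)
$\left(f - 2245\right) \left(Y{\left(2 \cdot 4 \right)} - 1603\right) = \left(552 - 2245\right) \left(2 \cdot 4 - 1603\right) = - 1693 \left(8 - 1603\right) = \left(-1693\right) \left(-1595\right) = 2700335$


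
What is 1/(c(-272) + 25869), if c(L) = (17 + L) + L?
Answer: 1/25342 ≈ 3.9460e-5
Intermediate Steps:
c(L) = 17 + 2*L
1/(c(-272) + 25869) = 1/((17 + 2*(-272)) + 25869) = 1/((17 - 544) + 25869) = 1/(-527 + 25869) = 1/25342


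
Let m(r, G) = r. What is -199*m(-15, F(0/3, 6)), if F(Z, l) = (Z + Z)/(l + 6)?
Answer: 2985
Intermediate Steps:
F(Z, l) = 2*Z/(6 + l) (F(Z, l) = (2*Z)/(6 + l) = 2*Z/(6 + l))
-199*m(-15, F(0/3, 6)) = -199*(-15) = 2985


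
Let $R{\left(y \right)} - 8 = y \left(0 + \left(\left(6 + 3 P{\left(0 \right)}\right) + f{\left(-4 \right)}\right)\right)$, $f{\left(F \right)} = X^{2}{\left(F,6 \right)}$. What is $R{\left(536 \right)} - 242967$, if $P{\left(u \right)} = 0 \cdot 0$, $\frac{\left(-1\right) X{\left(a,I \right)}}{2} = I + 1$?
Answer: $-134687$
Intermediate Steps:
$X{\left(a,I \right)} = -2 - 2 I$ ($X{\left(a,I \right)} = - 2 \left(I + 1\right) = - 2 \left(1 + I\right) = -2 - 2 I$)
$P{\left(u \right)} = 0$
$f{\left(F \right)} = 196$ ($f{\left(F \right)} = \left(-2 - 12\right)^{2} = \left(-14\right)^{2} = 196$)
$R{\left(y \right)} = 8 + 202 y$ ($R{\left(y \right)} = 8 + y \left(0 + \left(\left(6 + 3 \cdot 0\right) + 196\right)\right) = 8 + y \left(0 + \left(\left(6 + 0\right) + 196\right)\right) = 8 + y \left(0 + \left(6 + 196\right)\right) = 8 + y \left(0 + 202\right) = 8 + y 202 = 8 + 202 y$)
$R{\left(536 \right)} - 242967 = \left(8 + 202 \cdot 536\right) - 242967 = \left(8 + 108272\right) - 242967 = 108280 - 242967 = -134687$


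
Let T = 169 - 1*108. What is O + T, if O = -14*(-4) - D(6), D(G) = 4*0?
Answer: 117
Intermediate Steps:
D(G) = 0
O = 56 (O = -14*(-4) - 1*0 = 56 + 0 = 56)
T = 61 (T = 169 - 108 = 61)
O + T = 56 + 61 = 117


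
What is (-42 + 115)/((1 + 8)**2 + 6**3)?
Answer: 73/297 ≈ 0.24579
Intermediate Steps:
(-42 + 115)/((1 + 8)**2 + 6**3) = 73/(9**2 + 216) = 73/(81 + 216) = 73/297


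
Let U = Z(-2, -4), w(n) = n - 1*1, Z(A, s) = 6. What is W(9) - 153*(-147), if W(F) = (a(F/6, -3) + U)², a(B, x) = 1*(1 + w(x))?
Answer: 22500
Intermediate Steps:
w(n) = -1 + n (w(n) = n - 1 = -1 + n)
a(B, x) = x (a(B, x) = 1*(1 + (-1 + x)) = 1*x = x)
U = 6
W(F) = 9 (W(F) = (-3 + 6)² = 3² = 9)
W(9) - 153*(-147) = 9 - 153*(-147) = 9 + 22491 = 22500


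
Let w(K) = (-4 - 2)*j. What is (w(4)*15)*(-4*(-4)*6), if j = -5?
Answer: 43200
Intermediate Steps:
w(K) = 30 (w(K) = (-4 - 2)*(-5) = -6*(-5) = 30)
(w(4)*15)*(-4*(-4)*6) = (30*15)*(-4*(-4)*6) = 450*(16*6) = 450*96 = 43200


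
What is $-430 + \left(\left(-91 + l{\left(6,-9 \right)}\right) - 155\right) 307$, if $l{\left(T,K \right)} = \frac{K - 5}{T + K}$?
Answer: $- \frac{223558}{3} \approx -74519.0$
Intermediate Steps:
$l{\left(T,K \right)} = \frac{-5 + K}{K + T}$
$-430 + \left(\left(-91 + l{\left(6,-9 \right)}\right) - 155\right) 307 = -430 + \left(\left(-91 + \frac{-5 - 9}{-9 + 6}\right) - 155\right) 307 = -430 + \left(\left(-91 + \frac{1}{-3} \left(-14\right)\right) - 155\right) 307 = -430 + \left(\left(-91 - - \frac{14}{3}\right) - 155\right) 307 = -430 + \left(\left(-91 + \frac{14}{3}\right) - 155\right) 307 = -430 + \left(- \frac{259}{3} - 155\right) 307 = -430 - \frac{222268}{3} = - \frac{223558}{3}$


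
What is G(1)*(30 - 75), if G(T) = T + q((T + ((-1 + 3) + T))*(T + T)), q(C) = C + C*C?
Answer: -3285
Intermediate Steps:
q(C) = C + C**2
G(T) = T + 2*T*(1 + 2*T*(2 + 2*T))*(2 + 2*T) (G(T) = T + ((T + ((-1 + 3) + T))*(T + T))*(1 + (T + ((-1 + 3) + T))*(T + T)) = T + ((T + (2 + T))*(2*T))*(1 + (T + (2 + T))*(2*T)) = T + ((2 + 2*T)*(2*T))*(1 + (2 + 2*T)*(2*T)) = T + (2*T*(2 + 2*T))*(1 + 2*T*(2 + 2*T)) = T + 2*T*(1 + 2*T*(2 + 2*T))*(2 + 2*T))
G(1)*(30 - 75) = (1*(1 + 4*(1 + 1)*(1 + 4*1*(1 + 1))))*(30 - 75) = (1*(1 + 4*2*(1 + 4*1*2)))*(-45) = (1*(1 + 4*2*(1 + 8)))*(-45) = (1*(1 + 4*2*9))*(-45) = (1*(1 + 72))*(-45) = (1*73)*(-45) = 73*(-45) = -3285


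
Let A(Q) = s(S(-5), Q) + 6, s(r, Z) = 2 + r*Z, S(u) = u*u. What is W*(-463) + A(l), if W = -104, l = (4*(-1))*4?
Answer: 47760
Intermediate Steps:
l = -16 (l = -4*4 = -16)
S(u) = u**2
s(r, Z) = 2 + Z*r
A(Q) = 8 + 25*Q (A(Q) = (2 + Q*(-5)**2) + 6 = (2 + Q*25) + 6 = (2 + 25*Q) + 6 = 8 + 25*Q)
W*(-463) + A(l) = -104*(-463) + (8 + 25*(-16)) = 48152 + (8 - 400) = 48152 - 392 = 47760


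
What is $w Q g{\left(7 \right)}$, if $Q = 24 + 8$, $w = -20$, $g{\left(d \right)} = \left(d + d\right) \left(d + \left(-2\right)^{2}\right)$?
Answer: $-98560$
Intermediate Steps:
$g{\left(d \right)} = 2 d \left(4 + d\right)$ ($g{\left(d \right)} = 2 d \left(d + 4\right) = 2 d \left(4 + d\right)$)
$Q = 32$
$w Q g{\left(7 \right)} = \left(-20\right) 32 \cdot 2 \cdot 7 \left(4 + 7\right) = - 640 \cdot 2 \cdot 7 \cdot 11 = \left(-640\right) 154 = -98560$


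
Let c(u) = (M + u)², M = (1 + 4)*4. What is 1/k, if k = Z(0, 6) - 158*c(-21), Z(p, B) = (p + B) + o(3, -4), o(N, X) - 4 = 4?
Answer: -1/144 ≈ -0.0069444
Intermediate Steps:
M = 20 (M = 5*4 = 20)
o(N, X) = 8 (o(N, X) = 4 + 4 = 8)
Z(p, B) = 8 + B + p (Z(p, B) = (p + B) + 8 = (B + p) + 8 = 8 + B + p)
c(u) = (20 + u)²
k = -144 (k = (8 + 6 + 0) - 158*(20 - 21)² = 14 - 158*(-1)² = 14 - 158*1 = 14 - 158 = -144)
1/k = 1/(-144) = -1/144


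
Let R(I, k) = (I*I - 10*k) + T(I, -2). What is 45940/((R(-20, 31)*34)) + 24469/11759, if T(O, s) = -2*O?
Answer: 32418072/2598739 ≈ 12.475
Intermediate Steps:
R(I, k) = I² - 10*k - 2*I (R(I, k) = (I*I - 10*k) - 2*I = (I² - 10*k) - 2*I = I² - 10*k - 2*I)
45940/((R(-20, 31)*34)) + 24469/11759 = 45940/((((-20)² - 10*31 - 2*(-20))*34)) + 24469/11759 = 45940/(((400 - 310 + 40)*34)) + 24469*(1/11759) = 45940/((130*34)) + 24469/11759 = 45940/4420 + 24469/11759 = 45940*(1/4420) + 24469/11759 = 2297/221 + 24469/11759 = 32418072/2598739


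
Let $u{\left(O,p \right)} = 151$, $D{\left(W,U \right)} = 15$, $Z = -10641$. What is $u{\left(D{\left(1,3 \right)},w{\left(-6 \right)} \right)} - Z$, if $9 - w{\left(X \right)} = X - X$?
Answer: $10792$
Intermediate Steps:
$w{\left(X \right)} = 9$ ($w{\left(X \right)} = 9 - \left(X - X\right) = 9 - 0 = 9 + 0 = 9$)
$u{\left(D{\left(1,3 \right)},w{\left(-6 \right)} \right)} - Z = 151 - -10641 = 151 + 10641 = 10792$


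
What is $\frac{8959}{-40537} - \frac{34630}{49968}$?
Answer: $- \frac{925729811}{1012776408} \approx -0.91405$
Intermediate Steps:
$\frac{8959}{-40537} - \frac{34630}{49968} = 8959 \left(- \frac{1}{40537}\right) - \frac{17315}{24984} = - \frac{8959}{40537} - \frac{17315}{24984} = - \frac{925729811}{1012776408}$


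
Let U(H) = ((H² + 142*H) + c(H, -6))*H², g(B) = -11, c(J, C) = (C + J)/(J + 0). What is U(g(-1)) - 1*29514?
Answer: -203688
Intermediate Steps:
c(J, C) = (C + J)/J
U(H) = H²*(H² + 142*H + (-6 + H)/H) (U(H) = ((H² + 142*H) + (-6 + H)/H)*H² = (H² + 142*H + (-6 + H)/H)*H² = H²*(H² + 142*H + (-6 + H)/H))
U(g(-1)) - 1*29514 = -11*(-6 - 11 + (-11)²*(142 - 11)) - 1*29514 = -11*(-6 - 11 + 121*131) - 29514 = -11*(-6 - 11 + 15851) - 29514 = -11*15834 - 29514 = -174174 - 29514 = -203688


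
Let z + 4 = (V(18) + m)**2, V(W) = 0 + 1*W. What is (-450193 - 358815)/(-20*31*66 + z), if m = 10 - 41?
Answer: 809008/40755 ≈ 19.851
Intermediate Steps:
V(W) = W (V(W) = 0 + W = W)
m = -31
z = 165 (z = -4 + (18 - 31)**2 = -4 + (-13)**2 = -4 + 169 = 165)
(-450193 - 358815)/(-20*31*66 + z) = (-450193 - 358815)/(-20*31*66 + 165) = -809008/(-620*66 + 165) = -809008/(-40920 + 165) = -809008/(-40755) = -809008*(-1/40755) = 809008/40755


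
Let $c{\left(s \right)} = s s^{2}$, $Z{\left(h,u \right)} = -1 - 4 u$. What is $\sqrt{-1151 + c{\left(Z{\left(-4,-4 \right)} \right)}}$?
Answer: $4 \sqrt{139} \approx 47.159$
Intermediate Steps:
$c{\left(s \right)} = s^{3}$
$\sqrt{-1151 + c{\left(Z{\left(-4,-4 \right)} \right)}} = \sqrt{-1151 + \left(-1 - -16\right)^{3}} = \sqrt{-1151 + \left(-1 + 16\right)^{3}} = \sqrt{-1151 + 15^{3}} = \sqrt{-1151 + 3375} = \sqrt{2224} = 4 \sqrt{139}$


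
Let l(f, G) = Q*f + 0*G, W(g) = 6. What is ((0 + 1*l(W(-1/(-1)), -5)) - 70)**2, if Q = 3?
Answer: 2704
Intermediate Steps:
l(f, G) = 3*f (l(f, G) = 3*f + 0*G = 3*f + 0 = 3*f)
((0 + 1*l(W(-1/(-1)), -5)) - 70)**2 = ((0 + 1*(3*6)) - 70)**2 = ((0 + 1*18) - 70)**2 = ((0 + 18) - 70)**2 = (18 - 70)**2 = (-52)**2 = 2704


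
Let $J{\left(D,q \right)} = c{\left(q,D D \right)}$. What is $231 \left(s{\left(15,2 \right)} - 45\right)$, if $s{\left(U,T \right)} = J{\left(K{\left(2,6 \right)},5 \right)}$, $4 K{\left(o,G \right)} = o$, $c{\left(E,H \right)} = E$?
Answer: $-9240$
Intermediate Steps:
$K{\left(o,G \right)} = \frac{o}{4}$
$J{\left(D,q \right)} = q$
$s{\left(U,T \right)} = 5$
$231 \left(s{\left(15,2 \right)} - 45\right) = 231 \left(5 - 45\right) = 231 \left(-40\right) = -9240$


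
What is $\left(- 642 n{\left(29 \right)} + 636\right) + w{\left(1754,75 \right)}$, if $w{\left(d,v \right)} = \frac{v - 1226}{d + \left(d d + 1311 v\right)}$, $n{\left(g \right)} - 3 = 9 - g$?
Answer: $\frac{36689671099}{3176595} \approx 11550.0$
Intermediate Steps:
$n{\left(g \right)} = 12 - g$ ($n{\left(g \right)} = 3 - \left(-9 + g\right) = 12 - g$)
$w{\left(d,v \right)} = \frac{-1226 + v}{d + d^{2} + 1311 v}$ ($w{\left(d,v \right)} = \frac{-1226 + v}{d + \left(d^{2} + 1311 v\right)} = \frac{-1226 + v}{d + d^{2} + 1311 v}$)
$\left(- 642 n{\left(29 \right)} + 636\right) + w{\left(1754,75 \right)} = \left(- 642 \left(12 - 29\right) + 636\right) + \frac{-1226 + 75}{1754 + 1754^{2} + 1311 \cdot 75} = \left(- 642 \left(12 - 29\right) + 636\right) + \frac{1}{1754 + 3076516 + 98325} \left(-1151\right) = \left(\left(-642\right) \left(-17\right) + 636\right) + \frac{1}{3176595} \left(-1151\right) = \left(10914 + 636\right) + \frac{1}{3176595} \left(-1151\right) = 11550 - \frac{1151}{3176595} = \frac{36689671099}{3176595}$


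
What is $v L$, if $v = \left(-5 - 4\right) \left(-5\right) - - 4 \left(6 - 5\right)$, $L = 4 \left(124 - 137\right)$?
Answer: $-2548$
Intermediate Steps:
$L = -52$ ($L = 4 \left(124 - 137\right) = 4 \left(-13\right) = -52$)
$v = 49$ ($v = \left(-9\right) \left(-5\right) - \left(-4\right) 1 = 45 - -4 = 45 + 4 = 49$)
$v L = 49 \left(-52\right) = -2548$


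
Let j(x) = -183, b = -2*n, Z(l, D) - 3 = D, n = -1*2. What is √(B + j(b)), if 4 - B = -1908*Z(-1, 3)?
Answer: √11269 ≈ 106.16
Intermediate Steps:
n = -2
Z(l, D) = 3 + D
b = 4 (b = -2*(-2) = 4)
B = 11452 (B = 4 - (-1908)*(3 + 3) = 4 - (-1908)*6 = 4 - 1*(-11448) = 4 + 11448 = 11452)
√(B + j(b)) = √(11452 - 183) = √11269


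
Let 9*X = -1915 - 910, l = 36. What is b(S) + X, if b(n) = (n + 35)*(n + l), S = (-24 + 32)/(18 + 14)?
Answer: 138805/144 ≈ 963.92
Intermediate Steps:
X = -2825/9 (X = (-1915 - 910)/9 = (⅑)*(-2825) = -2825/9 ≈ -313.89)
S = ¼ (S = 8/32 = 8*(1/32) = ¼ ≈ 0.25000)
b(n) = (35 + n)*(36 + n) (b(n) = (n + 35)*(n + 36) = (35 + n)*(36 + n))
b(S) + X = (1260 + (¼)² + 71*(¼)) - 2825/9 = (1260 + 1/16 + 71/4) - 2825/9 = 20445/16 - 2825/9 = 138805/144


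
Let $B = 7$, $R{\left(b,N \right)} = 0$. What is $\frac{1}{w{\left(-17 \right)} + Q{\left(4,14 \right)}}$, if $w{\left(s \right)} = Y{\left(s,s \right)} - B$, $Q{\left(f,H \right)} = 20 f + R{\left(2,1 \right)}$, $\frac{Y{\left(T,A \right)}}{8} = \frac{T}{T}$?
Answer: $\frac{1}{81} \approx 0.012346$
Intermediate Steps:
$Y{\left(T,A \right)} = 8$ ($Y{\left(T,A \right)} = 8 \frac{T}{T} = 8 \cdot 1 = 8$)
$Q{\left(f,H \right)} = 20 f$ ($Q{\left(f,H \right)} = 20 f + 0 = 20 f$)
$w{\left(s \right)} = 1$ ($w{\left(s \right)} = 8 - 7 = 1$)
$\frac{1}{w{\left(-17 \right)} + Q{\left(4,14 \right)}} = \frac{1}{1 + 20 \cdot 4} = \frac{1}{1 + 80} = \frac{1}{81}$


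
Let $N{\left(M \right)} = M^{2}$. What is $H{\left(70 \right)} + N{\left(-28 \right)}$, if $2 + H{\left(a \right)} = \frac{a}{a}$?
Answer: $783$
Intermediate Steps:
$H{\left(a \right)} = -1$ ($H{\left(a \right)} = -2 + \frac{a}{a} = -2 + 1 = -1$)
$H{\left(70 \right)} + N{\left(-28 \right)} = -1 + \left(-28\right)^{2} = -1 + 784 = 783$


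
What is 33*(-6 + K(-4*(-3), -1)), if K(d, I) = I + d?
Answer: 165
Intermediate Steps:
33*(-6 + K(-4*(-3), -1)) = 33*(-6 + (-1 - 4*(-3))) = 33*(-6 + (-1 + 12)) = 33*(-6 + 11) = 33*5 = 165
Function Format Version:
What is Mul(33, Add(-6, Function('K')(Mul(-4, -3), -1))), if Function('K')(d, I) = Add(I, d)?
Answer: 165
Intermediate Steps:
Mul(33, Add(-6, Function('K')(Mul(-4, -3), -1))) = Mul(33, Add(-6, Add(-1, Mul(-4, -3)))) = Mul(33, Add(-6, Add(-1, 12))) = Mul(33, Add(-6, 11)) = Mul(33, 5) = 165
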